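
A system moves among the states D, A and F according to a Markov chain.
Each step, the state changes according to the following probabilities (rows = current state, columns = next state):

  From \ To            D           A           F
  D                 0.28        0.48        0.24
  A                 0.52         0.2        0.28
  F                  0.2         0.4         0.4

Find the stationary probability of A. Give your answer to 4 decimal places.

0.3561

Let the stationary distribution be π with π = πP and π_1 + π_2 + π_3 = 1.
π_1 = 0.28·π_1 + 0.52·π_2 + 0.2·π_3
π_2 = 0.48·π_1 + 0.2·π_2 + 0.4·π_3
Solving with the normalization constraint gives π = (0.3412, 0.3561, 0.3027).
So the stationary probability of A is 0.3561.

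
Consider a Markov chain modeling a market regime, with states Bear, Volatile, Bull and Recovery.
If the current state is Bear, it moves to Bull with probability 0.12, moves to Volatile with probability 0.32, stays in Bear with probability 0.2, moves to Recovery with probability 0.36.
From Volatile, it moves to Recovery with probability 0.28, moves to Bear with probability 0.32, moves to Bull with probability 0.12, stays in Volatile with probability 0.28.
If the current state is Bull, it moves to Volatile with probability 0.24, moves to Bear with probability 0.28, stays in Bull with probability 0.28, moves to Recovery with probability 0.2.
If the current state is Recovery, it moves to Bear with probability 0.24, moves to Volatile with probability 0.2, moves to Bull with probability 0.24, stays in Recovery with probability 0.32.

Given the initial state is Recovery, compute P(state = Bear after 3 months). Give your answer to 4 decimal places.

Propagate the distribution vector 3 months from Recovery.
After 0 months: (0.0000, 0.0000, 0.0000, 1.0000)
After 1 month: (0.2400, 0.2000, 0.2400, 0.3200)
After 2 months: (0.2560, 0.2544, 0.1968, 0.2928)
After 3 months: (0.2580, 0.2589, 0.1866, 0.2964)
P(in Bear after 3 months) = 0.2580

0.2580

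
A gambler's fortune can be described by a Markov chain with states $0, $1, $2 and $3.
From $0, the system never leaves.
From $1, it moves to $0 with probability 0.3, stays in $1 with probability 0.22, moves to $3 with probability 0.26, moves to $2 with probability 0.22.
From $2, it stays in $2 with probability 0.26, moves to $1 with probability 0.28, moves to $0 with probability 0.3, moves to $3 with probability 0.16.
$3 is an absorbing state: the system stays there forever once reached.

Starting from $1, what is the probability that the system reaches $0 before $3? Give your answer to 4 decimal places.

Let h(s) be the probability of absorption at $0 starting from transient state s. Then h($0) = 1 and h($3) = 0. By first-step analysis:
h($1) = 0.3·1 + 0.22·h($1) + 0.22·h($2) + 0.26·0
h($2) = 0.3·1 + 0.28·h($1) + 0.26·h($2) + 0.16·0
Solving: h($1) = 0.5586, h($2) = 0.6168.
Starting from $1, the probability is 0.5586.

0.5586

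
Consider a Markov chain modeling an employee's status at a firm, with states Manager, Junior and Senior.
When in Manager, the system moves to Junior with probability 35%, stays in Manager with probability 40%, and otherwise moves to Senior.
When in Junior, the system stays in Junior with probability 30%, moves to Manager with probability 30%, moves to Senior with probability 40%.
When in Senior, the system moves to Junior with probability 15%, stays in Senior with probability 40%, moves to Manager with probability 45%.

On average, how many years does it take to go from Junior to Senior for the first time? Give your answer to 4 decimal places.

2.8571

Let t(s) be the expected number of years to first reach Senior from state s, with t(Senior) = 0. Conditioning on the first year:
t(Manager) = 1 + 0.4·t(Manager) + 0.35·t(Junior)
t(Junior) = 1 + 0.3·t(Manager) + 0.3·t(Junior)
Solving: t(Manager) = 3.3333, t(Junior) = 2.8571.
Expected years from Junior to Senior: 2.8571.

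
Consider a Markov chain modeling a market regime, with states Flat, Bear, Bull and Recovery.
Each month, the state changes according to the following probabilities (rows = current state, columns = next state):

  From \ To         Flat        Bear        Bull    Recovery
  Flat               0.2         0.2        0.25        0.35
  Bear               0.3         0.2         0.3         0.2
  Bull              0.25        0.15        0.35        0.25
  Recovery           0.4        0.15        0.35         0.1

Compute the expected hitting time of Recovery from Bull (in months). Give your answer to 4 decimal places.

3.7583

Let t(s) be the expected number of months to first reach Recovery from state s, with t(Recovery) = 0. Conditioning on the first month:
t(Flat) = 1 + 0.2·t(Flat) + 0.2·t(Bear) + 0.25·t(Bull)
t(Bear) = 1 + 0.3·t(Flat) + 0.2·t(Bear) + 0.3·t(Bull)
t(Bull) = 1 + 0.25·t(Flat) + 0.15·t(Bear) + 0.35·t(Bull)
Solving: t(Flat) = 3.4089, t(Bear) = 3.9377, t(Bull) = 3.7583.
Expected months from Bull to Recovery: 3.7583.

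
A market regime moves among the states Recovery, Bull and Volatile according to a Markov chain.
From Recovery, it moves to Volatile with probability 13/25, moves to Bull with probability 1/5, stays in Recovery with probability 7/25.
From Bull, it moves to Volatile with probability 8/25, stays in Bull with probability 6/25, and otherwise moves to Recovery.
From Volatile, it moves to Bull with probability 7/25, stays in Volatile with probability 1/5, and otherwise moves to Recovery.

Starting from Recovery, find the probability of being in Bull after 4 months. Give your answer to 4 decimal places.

0.2390

Propagate the distribution vector 4 months from Recovery.
After 0 months: (1.0000, 0.0000, 0.0000)
After 1 month: (0.2800, 0.2000, 0.5200)
After 2 months: (0.4368, 0.2496, 0.3136)
After 3 months: (0.3952, 0.2351, 0.3697)
After 4 months: (0.4063, 0.2390, 0.3547)
P(in Bull after 4 months) = 0.2390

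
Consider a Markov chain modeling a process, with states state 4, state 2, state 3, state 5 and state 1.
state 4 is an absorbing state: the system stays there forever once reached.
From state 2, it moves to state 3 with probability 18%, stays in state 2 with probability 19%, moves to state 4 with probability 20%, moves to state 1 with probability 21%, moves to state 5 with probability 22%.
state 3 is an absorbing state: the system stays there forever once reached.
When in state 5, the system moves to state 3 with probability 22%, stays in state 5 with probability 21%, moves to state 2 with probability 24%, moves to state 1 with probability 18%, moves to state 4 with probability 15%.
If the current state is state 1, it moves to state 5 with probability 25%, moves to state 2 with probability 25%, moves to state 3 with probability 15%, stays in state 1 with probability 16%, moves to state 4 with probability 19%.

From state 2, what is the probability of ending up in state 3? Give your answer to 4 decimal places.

0.4949

Let h(s) be the probability of absorption at state 3 starting from transient state s. Then h(state 3) = 1 and h(state 4) = 0. By first-step analysis:
h(state 2) = 0.2·0 + 0.19·h(state 2) + 0.18·1 + 0.22·h(state 5) + 0.21·h(state 1)
h(state 5) = 0.15·0 + 0.24·h(state 2) + 0.22·1 + 0.21·h(state 5) + 0.18·h(state 1)
h(state 1) = 0.19·0 + 0.25·h(state 2) + 0.15·1 + 0.25·h(state 5) + 0.16·h(state 1)
Solving: h(state 2) = 0.4949, h(state 5) = 0.5397, h(state 1) = 0.4865.
Starting from state 2, the probability is 0.4949.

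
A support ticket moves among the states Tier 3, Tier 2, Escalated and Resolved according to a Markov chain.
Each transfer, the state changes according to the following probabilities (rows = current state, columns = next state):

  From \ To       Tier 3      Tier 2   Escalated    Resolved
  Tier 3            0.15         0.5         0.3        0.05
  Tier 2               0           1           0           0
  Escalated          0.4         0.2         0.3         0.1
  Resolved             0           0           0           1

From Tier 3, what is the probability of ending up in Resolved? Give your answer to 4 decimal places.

0.1368

Let h(s) be the probability of absorption at Resolved starting from transient state s. Then h(Resolved) = 1 and h(Tier 2) = 0. By first-step analysis:
h(Tier 3) = 0.15·h(Tier 3) + 0.5·0 + 0.3·h(Escalated) + 0.05·1
h(Escalated) = 0.4·h(Tier 3) + 0.2·0 + 0.3·h(Escalated) + 0.1·1
Solving: h(Tier 3) = 0.1368, h(Escalated) = 0.2211.
Starting from Tier 3, the probability is 0.1368.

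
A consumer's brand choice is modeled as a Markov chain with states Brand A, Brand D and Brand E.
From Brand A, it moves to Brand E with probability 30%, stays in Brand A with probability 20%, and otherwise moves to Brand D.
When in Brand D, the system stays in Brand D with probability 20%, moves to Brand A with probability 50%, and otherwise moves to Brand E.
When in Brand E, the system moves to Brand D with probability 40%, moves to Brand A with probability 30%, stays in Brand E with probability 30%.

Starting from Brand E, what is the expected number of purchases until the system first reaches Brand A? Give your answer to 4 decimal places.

Let t(s) be the expected number of purchases to first reach Brand A from state s, with t(Brand A) = 0. Conditioning on the first purchase:
t(Brand D) = 1 + 0.2·t(Brand D) + 0.3·t(Brand E)
t(Brand E) = 1 + 0.4·t(Brand D) + 0.3·t(Brand E)
Solving: t(Brand D) = 2.2727, t(Brand E) = 2.7273.
Expected purchases from Brand E to Brand A: 2.7273.

2.7273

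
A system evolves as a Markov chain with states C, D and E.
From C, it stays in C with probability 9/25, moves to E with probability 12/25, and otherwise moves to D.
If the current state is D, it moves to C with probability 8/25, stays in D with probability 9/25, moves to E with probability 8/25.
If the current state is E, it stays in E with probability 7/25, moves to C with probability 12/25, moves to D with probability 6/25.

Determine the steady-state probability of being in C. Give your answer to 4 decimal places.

Let the stationary distribution be π with π = πP and π_1 + π_2 + π_3 = 1.
π_1 = 0.36·π_1 + 0.32·π_2 + 0.48·π_3
π_2 = 0.16·π_1 + 0.36·π_2 + 0.24·π_3
Solving with the normalization constraint gives π = (0.3947, 0.2368, 0.3684).
So the stationary probability of C is 0.3947.

0.3947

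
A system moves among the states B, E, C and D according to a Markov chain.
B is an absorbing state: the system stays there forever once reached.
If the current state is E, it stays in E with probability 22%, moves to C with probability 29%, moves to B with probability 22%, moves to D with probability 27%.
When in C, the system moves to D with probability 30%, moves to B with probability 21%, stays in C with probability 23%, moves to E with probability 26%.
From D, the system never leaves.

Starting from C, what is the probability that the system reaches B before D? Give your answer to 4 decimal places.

0.4208

Let h(s) be the probability of absorption at B starting from transient state s. Then h(B) = 1 and h(D) = 0. By first-step analysis:
h(E) = 0.22·1 + 0.22·h(E) + 0.29·h(C) + 0.27·0
h(C) = 0.21·1 + 0.26·h(E) + 0.23·h(C) + 0.3·0
Solving: h(E) = 0.4385, h(C) = 0.4208.
Starting from C, the probability is 0.4208.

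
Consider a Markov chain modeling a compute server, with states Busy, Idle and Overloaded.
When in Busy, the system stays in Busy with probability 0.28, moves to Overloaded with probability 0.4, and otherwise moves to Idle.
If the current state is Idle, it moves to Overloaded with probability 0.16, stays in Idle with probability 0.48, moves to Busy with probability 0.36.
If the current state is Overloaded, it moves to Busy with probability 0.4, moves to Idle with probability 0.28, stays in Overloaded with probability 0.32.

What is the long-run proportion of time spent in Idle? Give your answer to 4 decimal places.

Let the stationary distribution be π with π = πP and π_1 + π_2 + π_3 = 1.
π_1 = 0.28·π_1 + 0.36·π_2 + 0.4·π_3
π_2 = 0.32·π_1 + 0.48·π_2 + 0.28·π_3
Solving with the normalization constraint gives π = (0.3440, 0.3672, 0.2888).
So the stationary probability of Idle is 0.3672.

0.3672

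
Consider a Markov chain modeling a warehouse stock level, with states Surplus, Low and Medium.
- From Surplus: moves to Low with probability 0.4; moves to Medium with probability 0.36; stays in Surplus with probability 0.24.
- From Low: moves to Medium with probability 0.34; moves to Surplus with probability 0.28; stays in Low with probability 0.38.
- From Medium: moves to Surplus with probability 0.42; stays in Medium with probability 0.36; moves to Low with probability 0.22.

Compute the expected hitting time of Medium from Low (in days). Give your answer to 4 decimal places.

2.8953

Let t(s) be the expected number of days to first reach Medium from state s, with t(Medium) = 0. Conditioning on the first day:
t(Surplus) = 1 + 0.24·t(Surplus) + 0.4·t(Low)
t(Low) = 1 + 0.28·t(Surplus) + 0.38·t(Low)
Solving: t(Surplus) = 2.8396, t(Low) = 2.8953.
Expected days from Low to Medium: 2.8953.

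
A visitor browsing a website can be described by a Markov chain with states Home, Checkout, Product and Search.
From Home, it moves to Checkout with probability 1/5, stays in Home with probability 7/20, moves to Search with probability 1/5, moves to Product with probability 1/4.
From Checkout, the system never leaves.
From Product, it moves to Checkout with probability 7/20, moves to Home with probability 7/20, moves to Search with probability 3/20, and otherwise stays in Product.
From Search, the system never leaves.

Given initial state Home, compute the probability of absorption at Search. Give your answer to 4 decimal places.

0.4462

Let h(s) be the probability of absorption at Search starting from transient state s. Then h(Search) = 1 and h(Checkout) = 0. By first-step analysis:
h(Home) = 0.35·h(Home) + 0.2·0 + 0.25·h(Product) + 0.2·1
h(Product) = 0.35·h(Home) + 0.35·0 + 0.15·h(Product) + 0.15·1
Solving: h(Home) = 0.4462, h(Product) = 0.3602.
Starting from Home, the probability is 0.4462.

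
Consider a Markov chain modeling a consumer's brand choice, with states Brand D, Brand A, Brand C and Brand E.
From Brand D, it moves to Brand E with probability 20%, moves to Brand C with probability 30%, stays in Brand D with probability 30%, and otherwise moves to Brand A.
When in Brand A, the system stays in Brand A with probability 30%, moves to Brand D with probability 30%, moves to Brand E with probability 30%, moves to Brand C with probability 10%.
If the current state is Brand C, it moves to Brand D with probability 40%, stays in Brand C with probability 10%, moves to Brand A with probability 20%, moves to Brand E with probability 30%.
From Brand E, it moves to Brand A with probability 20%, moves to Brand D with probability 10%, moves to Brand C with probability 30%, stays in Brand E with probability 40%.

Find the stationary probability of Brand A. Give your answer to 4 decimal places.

0.2222

Let the stationary distribution be π with π = πP and π_1 + π_2 + π_3 + π_4 = 1.
π_1 = 0.3·π_1 + 0.3·π_2 + 0.4·π_3 + 0.1·π_4
π_2 = 0.2·π_1 + 0.3·π_2 + 0.2·π_3 + 0.2·π_4
π_3 = 0.3·π_1 + 0.1·π_2 + 0.1·π_3 + 0.3·π_4
Solving with the normalization constraint gives π = (0.2604, 0.2222, 0.2130, 0.3044).
So the stationary probability of Brand A is 0.2222.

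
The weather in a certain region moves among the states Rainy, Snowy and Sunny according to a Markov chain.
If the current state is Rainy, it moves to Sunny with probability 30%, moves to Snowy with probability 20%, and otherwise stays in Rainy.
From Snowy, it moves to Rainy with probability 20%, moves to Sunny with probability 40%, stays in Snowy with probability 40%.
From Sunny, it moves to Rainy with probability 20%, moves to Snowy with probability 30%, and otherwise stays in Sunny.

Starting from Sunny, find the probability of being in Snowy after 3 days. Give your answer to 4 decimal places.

Propagate the distribution vector 3 days from Sunny.
After 0 days: (0.0000, 0.0000, 1.0000)
After 1 day: (0.2000, 0.3000, 0.5000)
After 2 days: (0.2600, 0.3100, 0.4300)
After 3 days: (0.2780, 0.3050, 0.4170)
P(in Snowy after 3 days) = 0.3050

0.3050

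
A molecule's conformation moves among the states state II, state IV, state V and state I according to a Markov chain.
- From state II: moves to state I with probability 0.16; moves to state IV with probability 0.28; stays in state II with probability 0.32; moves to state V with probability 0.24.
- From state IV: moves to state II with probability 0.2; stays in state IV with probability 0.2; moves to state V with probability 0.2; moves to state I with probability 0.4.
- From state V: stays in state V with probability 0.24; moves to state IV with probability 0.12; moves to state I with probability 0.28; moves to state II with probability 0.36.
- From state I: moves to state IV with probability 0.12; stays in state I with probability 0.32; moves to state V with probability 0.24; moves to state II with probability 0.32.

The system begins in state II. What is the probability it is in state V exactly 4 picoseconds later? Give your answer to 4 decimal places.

0.2327

Propagate the distribution vector 4 picoseconds from state II.
After 0 picoseconds: (1.0000, 0.0000, 0.0000, 0.0000)
After 1 picosecond: (0.3200, 0.2800, 0.2400, 0.1600)
After 2 picoseconds: (0.2960, 0.1936, 0.2288, 0.2816)
After 3 picoseconds: (0.3059, 0.1828, 0.2323, 0.2790)
After 4 picoseconds: (0.3073, 0.1836, 0.2327, 0.2764)
P(in state V after 4 picoseconds) = 0.2327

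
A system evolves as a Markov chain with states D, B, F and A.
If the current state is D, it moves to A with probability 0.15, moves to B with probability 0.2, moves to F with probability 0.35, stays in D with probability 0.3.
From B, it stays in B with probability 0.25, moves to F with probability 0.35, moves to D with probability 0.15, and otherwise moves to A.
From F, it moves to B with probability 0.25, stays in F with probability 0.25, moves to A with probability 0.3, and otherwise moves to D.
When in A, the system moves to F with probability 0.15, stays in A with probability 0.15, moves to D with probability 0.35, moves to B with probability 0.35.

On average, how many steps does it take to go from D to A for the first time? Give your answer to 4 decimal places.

4.5361

Let t(s) be the expected number of steps to first reach A from state s, with t(A) = 0. Conditioning on the first step:
t(D) = 1 + 0.3·t(D) + 0.2·t(B) + 0.35·t(F)
t(B) = 1 + 0.15·t(D) + 0.25·t(B) + 0.35·t(F)
t(F) = 1 + 0.2·t(D) + 0.25·t(B) + 0.25·t(F)
Solving: t(D) = 4.5361, t(B) = 4.0586, t(F) = 3.8958.
Expected steps from D to A: 4.5361.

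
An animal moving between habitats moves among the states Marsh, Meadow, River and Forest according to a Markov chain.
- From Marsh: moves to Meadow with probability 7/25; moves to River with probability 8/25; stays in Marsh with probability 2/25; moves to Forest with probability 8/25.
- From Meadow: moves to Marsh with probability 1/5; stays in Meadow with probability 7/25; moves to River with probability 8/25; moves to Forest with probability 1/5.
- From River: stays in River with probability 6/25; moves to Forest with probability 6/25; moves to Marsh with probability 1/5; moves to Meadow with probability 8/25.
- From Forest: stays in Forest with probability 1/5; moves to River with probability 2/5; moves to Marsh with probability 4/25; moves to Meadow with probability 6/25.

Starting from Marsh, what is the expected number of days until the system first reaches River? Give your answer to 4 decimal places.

Let t(s) be the expected number of days to first reach River from state s, with t(River) = 0. Conditioning on the first day:
t(Marsh) = 1 + 0.08·t(Marsh) + 0.28·t(Meadow) + 0.32·t(Forest)
t(Meadow) = 1 + 0.2·t(Marsh) + 0.28·t(Meadow) + 0.2·t(Forest)
t(Forest) = 1 + 0.16·t(Marsh) + 0.24·t(Meadow) + 0.2·t(Forest)
Solving: t(Marsh) = 2.9365, t(Meadow) = 2.9617, t(Forest) = 2.7258.
Expected days from Marsh to River: 2.9365.

2.9365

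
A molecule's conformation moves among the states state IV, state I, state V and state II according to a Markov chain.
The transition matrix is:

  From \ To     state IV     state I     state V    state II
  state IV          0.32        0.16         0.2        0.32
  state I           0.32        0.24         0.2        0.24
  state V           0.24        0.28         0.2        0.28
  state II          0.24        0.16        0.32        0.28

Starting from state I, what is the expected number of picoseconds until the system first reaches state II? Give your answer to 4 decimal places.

3.6722

Let t(s) be the expected number of picoseconds to first reach state II from state s, with t(state II) = 0. Conditioning on the first picosecond:
t(state IV) = 1 + 0.32·t(state IV) + 0.16·t(state I) + 0.2·t(state V)
t(state I) = 1 + 0.32·t(state IV) + 0.24·t(state I) + 0.2·t(state V)
t(state V) = 1 + 0.24·t(state IV) + 0.28·t(state I) + 0.2·t(state V)
Solving: t(state IV) = 3.3784, t(state I) = 3.6722, t(state V) = 3.5488.
Expected picoseconds from state I to state II: 3.6722.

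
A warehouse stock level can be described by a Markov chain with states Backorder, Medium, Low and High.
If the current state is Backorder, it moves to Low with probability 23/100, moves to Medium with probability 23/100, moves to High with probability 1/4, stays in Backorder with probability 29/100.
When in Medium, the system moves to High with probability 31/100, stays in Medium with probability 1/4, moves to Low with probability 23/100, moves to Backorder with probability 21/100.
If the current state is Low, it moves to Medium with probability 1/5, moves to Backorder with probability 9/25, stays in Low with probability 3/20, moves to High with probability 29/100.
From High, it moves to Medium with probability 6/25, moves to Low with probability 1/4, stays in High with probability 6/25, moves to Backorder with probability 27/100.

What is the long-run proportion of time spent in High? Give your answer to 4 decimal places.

0.2699

Let the stationary distribution be π with π = πP and π_1 + π_2 + π_3 + π_4 = 1.
π_1 = 0.29·π_1 + 0.21·π_2 + 0.36·π_3 + 0.27·π_4
π_2 = 0.23·π_1 + 0.25·π_2 + 0.2·π_3 + 0.24·π_4
π_3 = 0.23·π_1 + 0.23·π_2 + 0.15·π_3 + 0.25·π_4
Solving with the normalization constraint gives π = (0.2814, 0.2308, 0.2180, 0.2699).
So the stationary probability of High is 0.2699.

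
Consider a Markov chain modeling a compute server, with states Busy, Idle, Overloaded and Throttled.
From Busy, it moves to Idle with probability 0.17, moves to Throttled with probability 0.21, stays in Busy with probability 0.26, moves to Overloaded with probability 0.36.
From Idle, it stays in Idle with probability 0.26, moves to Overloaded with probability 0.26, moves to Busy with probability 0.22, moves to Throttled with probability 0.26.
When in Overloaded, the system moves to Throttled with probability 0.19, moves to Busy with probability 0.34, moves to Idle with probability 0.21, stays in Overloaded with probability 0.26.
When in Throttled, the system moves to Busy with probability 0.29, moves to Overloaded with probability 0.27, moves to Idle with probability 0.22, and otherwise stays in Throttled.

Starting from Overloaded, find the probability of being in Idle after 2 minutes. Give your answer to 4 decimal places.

Propagate the distribution vector 2 minutes from Overloaded.
After 0 minutes: (0.0000, 0.0000, 1.0000, 0.0000)
After 1 minute: (0.3400, 0.2100, 0.2600, 0.1900)
After 2 minutes: (0.2781, 0.2088, 0.2959, 0.2172)
P(in Idle after 2 minutes) = 0.2088

0.2088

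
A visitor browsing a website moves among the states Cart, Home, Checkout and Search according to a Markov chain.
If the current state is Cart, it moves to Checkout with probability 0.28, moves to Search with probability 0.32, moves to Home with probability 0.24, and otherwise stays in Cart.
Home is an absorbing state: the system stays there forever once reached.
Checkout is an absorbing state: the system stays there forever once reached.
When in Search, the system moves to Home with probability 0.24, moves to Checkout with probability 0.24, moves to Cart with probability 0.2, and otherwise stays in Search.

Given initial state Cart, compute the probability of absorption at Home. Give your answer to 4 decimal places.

Let h(s) be the probability of absorption at Home starting from transient state s. Then h(Home) = 1 and h(Checkout) = 0. By first-step analysis:
h(Cart) = 0.16·h(Cart) + 0.24·1 + 0.28·0 + 0.32·h(Search)
h(Search) = 0.2·h(Cart) + 0.24·1 + 0.24·0 + 0.32·h(Search)
Solving: h(Cart) = 0.4732, h(Search) = 0.4921.
Starting from Cart, the probability is 0.4732.

0.4732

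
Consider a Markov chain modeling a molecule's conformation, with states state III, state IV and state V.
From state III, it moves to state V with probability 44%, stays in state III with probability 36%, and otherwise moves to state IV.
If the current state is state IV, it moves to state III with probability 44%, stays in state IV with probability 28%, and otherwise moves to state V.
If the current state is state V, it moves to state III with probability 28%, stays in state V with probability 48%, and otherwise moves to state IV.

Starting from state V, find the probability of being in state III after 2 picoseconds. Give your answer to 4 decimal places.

Sum over the intermediate state after 1 picosecond:
P = P(state V→state III)·P(state III→state III) + P(state V→state IV)·P(state IV→state III) + P(state V→state V)·P(state V→state III)
  = 0.28×0.36 + 0.24×0.44 + 0.48×0.28
  = 0.1008 + 0.1056 + 0.1344 = 0.3408

0.3408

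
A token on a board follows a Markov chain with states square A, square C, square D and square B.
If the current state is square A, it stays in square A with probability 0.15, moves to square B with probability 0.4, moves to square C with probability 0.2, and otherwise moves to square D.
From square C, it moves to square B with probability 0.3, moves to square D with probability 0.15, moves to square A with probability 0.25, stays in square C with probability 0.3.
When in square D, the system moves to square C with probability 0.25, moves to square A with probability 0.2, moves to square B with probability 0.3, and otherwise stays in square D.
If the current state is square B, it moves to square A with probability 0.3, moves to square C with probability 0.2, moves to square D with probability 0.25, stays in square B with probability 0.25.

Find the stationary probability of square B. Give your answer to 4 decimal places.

0.3077

Let the stationary distribution be π with π = πP and π_1 + π_2 + π_3 + π_4 = 1.
π_1 = 0.15·π_1 + 0.25·π_2 + 0.2·π_3 + 0.3·π_4
π_2 = 0.2·π_1 + 0.3·π_2 + 0.25·π_3 + 0.2·π_4
π_3 = 0.25·π_1 + 0.15·π_2 + 0.25·π_3 + 0.25·π_4
Solving with the normalization constraint gives π = (0.2310, 0.2348, 0.2265, 0.3077).
So the stationary probability of square B is 0.3077.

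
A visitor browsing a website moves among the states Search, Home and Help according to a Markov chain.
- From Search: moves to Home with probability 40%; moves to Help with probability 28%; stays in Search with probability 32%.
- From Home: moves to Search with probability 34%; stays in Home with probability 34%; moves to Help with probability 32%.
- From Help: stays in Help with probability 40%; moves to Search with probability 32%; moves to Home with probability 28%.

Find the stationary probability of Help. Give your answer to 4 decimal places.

Let the stationary distribution be π with π = πP and π_1 + π_2 + π_3 = 1.
π_1 = 0.32·π_1 + 0.34·π_2 + 0.32·π_3
π_2 = 0.4·π_1 + 0.34·π_2 + 0.28·π_3
Solving with the normalization constraint gives π = (0.3268, 0.3396, 0.3336).
So the stationary probability of Help is 0.3336.

0.3336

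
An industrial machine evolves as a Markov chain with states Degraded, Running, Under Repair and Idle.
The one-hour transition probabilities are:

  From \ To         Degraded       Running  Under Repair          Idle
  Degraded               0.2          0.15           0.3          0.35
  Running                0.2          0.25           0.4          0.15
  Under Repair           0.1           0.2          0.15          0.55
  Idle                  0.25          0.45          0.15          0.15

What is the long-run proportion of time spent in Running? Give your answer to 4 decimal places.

0.2760

Let the stationary distribution be π with π = πP and π_1 + π_2 + π_3 + π_4 = 1.
π_1 = 0.2·π_1 + 0.2·π_2 + 0.1·π_3 + 0.25·π_4
π_2 = 0.15·π_1 + 0.25·π_2 + 0.2·π_3 + 0.45·π_4
π_3 = 0.3·π_1 + 0.4·π_2 + 0.15·π_3 + 0.15·π_4
Solving with the normalization constraint gives π = (0.1896, 0.2760, 0.2475, 0.2869).
So the stationary probability of Running is 0.2760.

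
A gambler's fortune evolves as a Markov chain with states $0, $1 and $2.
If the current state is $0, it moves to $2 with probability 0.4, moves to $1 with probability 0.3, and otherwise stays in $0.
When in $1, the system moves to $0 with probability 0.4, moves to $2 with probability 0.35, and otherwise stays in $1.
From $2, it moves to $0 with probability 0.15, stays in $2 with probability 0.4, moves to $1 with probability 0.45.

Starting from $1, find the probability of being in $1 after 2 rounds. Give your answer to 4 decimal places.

Sum over the intermediate state after 1 round:
P = P($1→$0)·P($0→$1) + P($1→$1)·P($1→$1) + P($1→$2)·P($2→$1)
  = 0.4×0.3 + 0.25×0.25 + 0.35×0.45
  = 0.1200 + 0.0625 + 0.1575 = 0.3400

0.3400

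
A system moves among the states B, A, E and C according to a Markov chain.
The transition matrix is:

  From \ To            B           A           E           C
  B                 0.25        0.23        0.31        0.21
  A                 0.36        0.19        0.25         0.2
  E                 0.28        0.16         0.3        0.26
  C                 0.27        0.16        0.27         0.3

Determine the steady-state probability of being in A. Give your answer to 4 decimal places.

0.1854

Let the stationary distribution be π with π = πP and π_1 + π_2 + π_3 + π_4 = 1.
π_1 = 0.25·π_1 + 0.36·π_2 + 0.28·π_3 + 0.27·π_4
π_2 = 0.23·π_1 + 0.19·π_2 + 0.16·π_3 + 0.16·π_4
π_3 = 0.31·π_1 + 0.25·π_2 + 0.3·π_3 + 0.27·π_4
Solving with the normalization constraint gives π = (0.2839, 0.1854, 0.2862, 0.2445).
So the stationary probability of A is 0.1854.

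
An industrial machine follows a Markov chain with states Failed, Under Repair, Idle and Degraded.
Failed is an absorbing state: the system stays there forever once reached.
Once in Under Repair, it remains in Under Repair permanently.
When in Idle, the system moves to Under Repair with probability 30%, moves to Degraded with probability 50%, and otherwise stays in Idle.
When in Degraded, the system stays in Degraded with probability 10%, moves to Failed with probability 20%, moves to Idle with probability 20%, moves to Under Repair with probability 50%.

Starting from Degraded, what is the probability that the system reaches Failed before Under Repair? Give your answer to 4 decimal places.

0.2581

Let h(s) be the probability of absorption at Failed starting from transient state s. Then h(Failed) = 1 and h(Under Repair) = 0. By first-step analysis:
h(Idle) = 0.3·0 + 0.2·h(Idle) + 0.5·h(Degraded)
h(Degraded) = 0.2·1 + 0.5·0 + 0.2·h(Idle) + 0.1·h(Degraded)
Solving: h(Idle) = 0.1613, h(Degraded) = 0.2581.
Starting from Degraded, the probability is 0.2581.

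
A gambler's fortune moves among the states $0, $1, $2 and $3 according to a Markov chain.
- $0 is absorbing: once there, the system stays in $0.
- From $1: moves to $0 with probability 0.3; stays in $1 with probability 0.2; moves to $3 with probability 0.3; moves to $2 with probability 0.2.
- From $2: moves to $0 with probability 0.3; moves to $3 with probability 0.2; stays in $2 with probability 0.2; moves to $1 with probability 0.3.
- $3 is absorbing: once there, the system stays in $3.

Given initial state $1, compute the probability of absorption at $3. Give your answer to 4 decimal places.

0.4828

Let h(s) be the probability of absorption at $3 starting from transient state s. Then h($3) = 1 and h($0) = 0. By first-step analysis:
h($1) = 0.3·0 + 0.2·h($1) + 0.2·h($2) + 0.3·1
h($2) = 0.3·0 + 0.3·h($1) + 0.2·h($2) + 0.2·1
Solving: h($1) = 0.4828, h($2) = 0.4310.
Starting from $1, the probability is 0.4828.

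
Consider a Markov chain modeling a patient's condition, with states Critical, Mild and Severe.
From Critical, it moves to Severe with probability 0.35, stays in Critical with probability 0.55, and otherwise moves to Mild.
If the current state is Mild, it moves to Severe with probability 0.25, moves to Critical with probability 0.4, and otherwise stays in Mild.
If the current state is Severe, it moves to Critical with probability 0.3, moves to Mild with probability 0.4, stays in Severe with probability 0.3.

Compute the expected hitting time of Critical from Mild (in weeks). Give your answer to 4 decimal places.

2.6761

Let t(s) be the expected number of weeks to first reach Critical from state s, with t(Critical) = 0. Conditioning on the first week:
t(Mild) = 1 + 0.35·t(Mild) + 0.25·t(Severe)
t(Severe) = 1 + 0.4·t(Mild) + 0.3·t(Severe)
Solving: t(Mild) = 2.6761, t(Severe) = 2.9577.
Expected weeks from Mild to Critical: 2.6761.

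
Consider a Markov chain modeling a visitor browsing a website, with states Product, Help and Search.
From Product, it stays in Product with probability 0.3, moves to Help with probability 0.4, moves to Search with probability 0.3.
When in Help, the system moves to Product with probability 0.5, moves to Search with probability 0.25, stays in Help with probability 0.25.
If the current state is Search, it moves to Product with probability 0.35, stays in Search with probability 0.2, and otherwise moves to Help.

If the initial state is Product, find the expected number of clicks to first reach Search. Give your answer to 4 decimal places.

Let t(s) be the expected number of clicks to first reach Search from state s, with t(Search) = 0. Conditioning on the first click:
t(Product) = 1 + 0.3·t(Product) + 0.4·t(Help)
t(Help) = 1 + 0.5·t(Product) + 0.25·t(Help)
Solving: t(Product) = 3.5385, t(Help) = 3.6923.
Expected clicks from Product to Search: 3.5385.

3.5385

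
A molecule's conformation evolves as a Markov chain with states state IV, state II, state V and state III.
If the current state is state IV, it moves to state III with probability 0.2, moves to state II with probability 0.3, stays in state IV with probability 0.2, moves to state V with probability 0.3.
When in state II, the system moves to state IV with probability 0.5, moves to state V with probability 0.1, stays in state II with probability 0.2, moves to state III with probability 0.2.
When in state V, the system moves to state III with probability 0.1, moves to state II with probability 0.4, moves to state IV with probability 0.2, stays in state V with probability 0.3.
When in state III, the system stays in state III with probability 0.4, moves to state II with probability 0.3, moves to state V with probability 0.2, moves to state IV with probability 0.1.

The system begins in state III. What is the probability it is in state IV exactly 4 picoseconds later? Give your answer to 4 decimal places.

0.2641

Propagate the distribution vector 4 picoseconds from state III.
After 0 picoseconds: (0.0000, 0.0000, 0.0000, 1.0000)
After 1 picosecond: (0.1000, 0.3000, 0.2000, 0.4000)
After 2 picoseconds: (0.2500, 0.2900, 0.2000, 0.2600)
After 3 picoseconds: (0.2610, 0.2910, 0.2160, 0.2320)
After 4 picoseconds: (0.2641, 0.2925, 0.2186, 0.2248)
P(in state IV after 4 picoseconds) = 0.2641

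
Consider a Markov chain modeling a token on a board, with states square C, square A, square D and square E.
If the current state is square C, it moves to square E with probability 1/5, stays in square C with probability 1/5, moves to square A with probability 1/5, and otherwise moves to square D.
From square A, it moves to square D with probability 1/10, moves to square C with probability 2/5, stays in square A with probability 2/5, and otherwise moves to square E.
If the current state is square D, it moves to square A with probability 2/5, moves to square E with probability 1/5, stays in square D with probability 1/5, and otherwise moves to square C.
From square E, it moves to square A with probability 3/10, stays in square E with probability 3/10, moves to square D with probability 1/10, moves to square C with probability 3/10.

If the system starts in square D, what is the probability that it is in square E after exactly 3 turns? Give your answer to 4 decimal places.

Propagate the distribution vector 3 turns from square D.
After 0 turns: (0.0000, 0.0000, 1.0000, 0.0000)
After 1 turn: (0.2000, 0.4000, 0.2000, 0.2000)
After 2 turns: (0.3000, 0.3400, 0.1800, 0.1800)
After 3 turns: (0.2860, 0.3220, 0.2080, 0.1840)
P(in square E after 3 turns) = 0.1840

0.1840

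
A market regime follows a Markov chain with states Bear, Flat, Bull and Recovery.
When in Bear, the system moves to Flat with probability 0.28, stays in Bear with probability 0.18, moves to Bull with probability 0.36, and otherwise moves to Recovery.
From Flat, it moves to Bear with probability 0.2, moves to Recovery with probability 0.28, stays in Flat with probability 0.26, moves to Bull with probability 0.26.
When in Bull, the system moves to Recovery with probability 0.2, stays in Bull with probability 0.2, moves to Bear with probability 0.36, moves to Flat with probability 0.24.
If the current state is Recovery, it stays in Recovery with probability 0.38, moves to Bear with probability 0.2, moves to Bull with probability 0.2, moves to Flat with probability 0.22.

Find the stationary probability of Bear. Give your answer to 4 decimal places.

Let the stationary distribution be π with π = πP and π_1 + π_2 + π_3 + π_4 = 1.
π_1 = 0.18·π_1 + 0.2·π_2 + 0.36·π_3 + 0.2·π_4
π_2 = 0.28·π_1 + 0.26·π_2 + 0.24·π_3 + 0.22·π_4
π_3 = 0.36·π_1 + 0.26·π_2 + 0.2·π_3 + 0.2·π_4
Solving with the normalization constraint gives π = (0.2357, 0.2492, 0.2527, 0.2625).
So the stationary probability of Bear is 0.2357.

0.2357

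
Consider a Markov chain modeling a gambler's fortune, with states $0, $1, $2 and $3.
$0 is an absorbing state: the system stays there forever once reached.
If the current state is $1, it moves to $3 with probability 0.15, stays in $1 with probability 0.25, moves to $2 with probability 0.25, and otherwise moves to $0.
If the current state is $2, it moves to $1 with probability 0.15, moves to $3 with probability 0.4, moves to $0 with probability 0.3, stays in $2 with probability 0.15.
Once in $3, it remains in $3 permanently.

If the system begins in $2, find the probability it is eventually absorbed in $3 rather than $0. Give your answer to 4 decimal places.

Let h(s) be the probability of absorption at $3 starting from transient state s. Then h($3) = 1 and h($0) = 0. By first-step analysis:
h($1) = 0.35·0 + 0.25·h($1) + 0.25·h($2) + 0.15·1
h($2) = 0.3·0 + 0.15·h($1) + 0.15·h($2) + 0.4·1
Solving: h($1) = 0.3792, h($2) = 0.5375.
Starting from $2, the probability is 0.5375.

0.5375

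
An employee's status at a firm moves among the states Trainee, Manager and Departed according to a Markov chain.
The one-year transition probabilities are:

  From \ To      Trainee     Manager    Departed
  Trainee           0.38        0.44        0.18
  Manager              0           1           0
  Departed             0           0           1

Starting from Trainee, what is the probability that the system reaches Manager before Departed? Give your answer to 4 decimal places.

Let h(s) be the probability of absorption at Manager starting from transient state s. Then h(Manager) = 1 and h(Departed) = 0. By first-step analysis:
h(Trainee) = 0.38·h(Trainee) + 0.44·1 + 0.18·0
Solving: h(Trainee) = 0.7097.
Starting from Trainee, the probability is 0.7097.

0.7097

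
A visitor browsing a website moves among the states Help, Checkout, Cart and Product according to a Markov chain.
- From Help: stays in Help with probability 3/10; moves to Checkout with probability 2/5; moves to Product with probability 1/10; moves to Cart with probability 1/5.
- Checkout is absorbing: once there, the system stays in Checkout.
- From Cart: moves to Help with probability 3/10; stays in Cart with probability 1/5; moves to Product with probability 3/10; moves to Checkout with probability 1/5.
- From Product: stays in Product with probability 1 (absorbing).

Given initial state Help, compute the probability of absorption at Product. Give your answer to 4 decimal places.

Let h(s) be the probability of absorption at Product starting from transient state s. Then h(Product) = 1 and h(Checkout) = 0. By first-step analysis:
h(Help) = 0.3·h(Help) + 0.4·0 + 0.2·h(Cart) + 0.1·1
h(Cart) = 0.3·h(Help) + 0.2·0 + 0.2·h(Cart) + 0.3·1
Solving: h(Help) = 0.2800, h(Cart) = 0.4800.
Starting from Help, the probability is 0.2800.

0.2800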